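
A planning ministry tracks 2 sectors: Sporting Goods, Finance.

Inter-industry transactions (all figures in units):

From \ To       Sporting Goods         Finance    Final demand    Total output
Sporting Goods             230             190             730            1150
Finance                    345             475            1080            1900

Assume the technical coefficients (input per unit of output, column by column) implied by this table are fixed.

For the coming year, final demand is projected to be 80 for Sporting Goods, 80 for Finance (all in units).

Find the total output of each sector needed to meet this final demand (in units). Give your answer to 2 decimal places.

Technical coefficients a_ij = z_ij / X_j:
  a_11 = 230/1150 = 0.20, a_21 = 345/1150 = 0.30
  a_12 = 190/1900 = 0.10, a_22 = 475/1900 = 0.25
I − A =
  [   0.80    -0.10]
  [  -0.30     0.75]
det(I−A) = (0.80)(0.75) − (-0.10)(-0.30) = 0.5700
adj(I−A) = [[0.75, 0.10], [0.30, 0.80]]
(I − A)⁻¹ = adj(I−A) / det(I−A) ≈
  [   1.3158     0.1754]
  [   0.5263     1.4035]
x = (I − A)⁻¹ d = adj(I−A)·d / det(I−A), with det(I−A) = 0.5700:
  x_1 = (0.75·80 + 0.10·80) / 0.5700 = 68.00 / 0.5700 ≈ 119.30
  x_2 = (0.30·80 + 0.80·80) / 0.5700 = 88.00 / 0.5700 ≈ 154.39

x_1 = 119.30, x_2 = 154.39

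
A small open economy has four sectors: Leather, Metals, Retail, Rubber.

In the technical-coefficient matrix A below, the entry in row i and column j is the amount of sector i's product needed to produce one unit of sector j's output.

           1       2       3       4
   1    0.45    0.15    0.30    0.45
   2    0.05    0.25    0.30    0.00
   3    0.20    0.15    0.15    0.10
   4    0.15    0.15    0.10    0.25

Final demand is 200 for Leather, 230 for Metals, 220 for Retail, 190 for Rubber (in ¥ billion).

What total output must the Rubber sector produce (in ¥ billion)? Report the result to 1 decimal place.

x_4 = 907.5

I − A =
  [   0.55    -0.15    -0.30    -0.45]
  [  -0.05     0.75    -0.30     0.00]
  [  -0.20    -0.15     0.85    -0.10]
  [  -0.15    -0.15    -0.10     0.75]
Compute the cofactors C_ij = (−1)^(i+j)·(3×3 minor ij) of I−A; the adjugate is their transpose:
adj(I−A) = Cᵀ =
  [ 0.432375   0.196500   0.256500   0.293625]
  [ 0.080875   0.229250   0.117000   0.064125]
  [ 0.130125   0.098250   0.249750   0.111375]
  [ 0.120000   0.098250   0.108000   0.263250]
det(I−A) = Σ_j (I−A)_1j·C_1j = (0.55)(0.432375) + (-0.15)(0.080875) + (-0.30)(0.130125) + (-0.45)(0.120000) = 0.1326375
(I − A)⁻¹ = adj(I−A) / det(I−A) ≈
  [   3.2598     1.4815     1.9338     2.2137]
  [   0.6097     1.7284     0.8821     0.4835]
  [   0.9811     0.7407     1.8830     0.8397]
  [   0.9047     0.7407     0.8142     1.9847]
x = (I − A)⁻¹ d = adj(I−A)·d / det(I−A), with det(I−A) = 0.1326375:
  x_1 = (0.432375·200 + 0.196500·230 + 0.256500·220 + 0.293625·190) / 0.1326375 = 243.88875 / 0.1326375 ≈ 1838.8
  x_2 = (0.080875·200 + 0.229250·230 + 0.117000·220 + 0.064125·190) / 0.1326375 = 106.82625 / 0.1326375 ≈ 805.4
  x_3 = (0.130125·200 + 0.098250·230 + 0.249750·220 + 0.111375·190) / 0.1326375 = 124.72875 / 0.1326375 ≈ 940.4
  x_4 = (0.120000·200 + 0.098250·230 + 0.108000·220 + 0.263250·190) / 0.1326375 = 120.375 / 0.1326375 ≈ 907.5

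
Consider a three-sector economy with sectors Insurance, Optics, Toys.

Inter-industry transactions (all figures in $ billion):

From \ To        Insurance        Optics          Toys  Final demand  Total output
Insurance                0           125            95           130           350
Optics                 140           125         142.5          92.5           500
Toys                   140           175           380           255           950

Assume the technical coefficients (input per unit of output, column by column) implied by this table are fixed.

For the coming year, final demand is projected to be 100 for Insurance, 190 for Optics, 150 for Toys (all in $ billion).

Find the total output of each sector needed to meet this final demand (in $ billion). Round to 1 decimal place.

x_I = 329.5, x_O = 592.1, x_T = 815.1

Technical coefficients a_ij = z_ij / X_j:
  a_II = 0/350 = 0.00, a_OI = 140/350 = 0.40, a_TI = 140/350 = 0.40
  a_IO = 125/500 = 0.25, a_OO = 125/500 = 0.25, a_TO = 175/500 = 0.35
  a_IT = 95/950 = 0.10, a_OT = 142.5/950 = 0.15, a_TT = 380/950 = 0.40
I − A =
  [   1.00    -0.25    -0.10]
  [  -0.40     0.75    -0.15]
  [  -0.40    -0.35     0.60]
Cofactors of I−A, C_ij = (−1)^(i+j)·(minor ij) (rows/columns in the sector order above):
  C_11 = (0.75)(0.60) − (-0.15)(-0.35) = 0.3975
  C_12 = −[(-0.40)(0.60) − (-0.15)(-0.40)] = 0.3000
  C_13 = (-0.40)(-0.35) − (0.75)(-0.40) = 0.4400
  C_21 = −[(-0.25)(0.60) − (-0.10)(-0.35)] = 0.1850
  C_22 = (1.00)(0.60) − (-0.10)(-0.40) = 0.5600
  C_23 = −[(1.00)(-0.35) − (-0.25)(-0.40)] = 0.4500
  C_31 = (-0.25)(-0.15) − (-0.10)(0.75) = 0.1125
  C_32 = −[(1.00)(-0.15) − (-0.10)(-0.40)] = 0.1900
  C_33 = (1.00)(0.75) − (-0.25)(-0.40) = 0.6500
det(I−A) = Σ_j (I−A)_1j·C_1j = (1.00)(0.3975) + (-0.25)(0.3000) + (-0.10)(0.4400) = 0.2785
adj(I−A) = Cᵀ =
  [ 0.3975   0.1850   0.1125]
  [ 0.3000   0.5600   0.1900]
  [ 0.4400   0.4500   0.6500]
(I − A)⁻¹ = adj(I−A) / det(I−A) ≈
  [   1.4273     0.6643     0.4039]
  [   1.0772     2.0108     0.6822]
  [   1.5799     1.6158     2.3339]
x = (I − A)⁻¹ d = adj(I−A)·d / det(I−A), with det(I−A) = 0.2785:
  x_I = (0.3975·100 + 0.1850·190 + 0.1125·150) / 0.2785 = 91.775 / 0.2785 ≈ 329.5
  x_O = (0.3000·100 + 0.5600·190 + 0.1900·150) / 0.2785 = 164.90 / 0.2785 ≈ 592.1
  x_T = (0.4400·100 + 0.4500·190 + 0.6500·150) / 0.2785 = 227.00 / 0.2785 ≈ 815.1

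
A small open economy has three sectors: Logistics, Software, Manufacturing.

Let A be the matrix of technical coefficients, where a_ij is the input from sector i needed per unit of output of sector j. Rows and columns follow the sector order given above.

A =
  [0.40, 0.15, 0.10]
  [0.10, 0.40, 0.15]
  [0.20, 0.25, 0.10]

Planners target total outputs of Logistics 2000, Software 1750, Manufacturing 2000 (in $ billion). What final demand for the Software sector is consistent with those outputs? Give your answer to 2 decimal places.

I − A =
  [   0.60    -0.15    -0.10]
  [  -0.10     0.60    -0.15]
  [  -0.20    -0.25     0.90]
d = (I − A) x:
  d_L = (+0.60)·2000 + (-0.15)·1750 + (-0.10)·2000 = 737.50
  d_S = (-0.10)·2000 + (+0.60)·1750 + (-0.15)·2000 = 550.00
  d_M = (-0.20)·2000 + (-0.25)·1750 + (+0.90)·2000 = 962.50

d_S = 550.00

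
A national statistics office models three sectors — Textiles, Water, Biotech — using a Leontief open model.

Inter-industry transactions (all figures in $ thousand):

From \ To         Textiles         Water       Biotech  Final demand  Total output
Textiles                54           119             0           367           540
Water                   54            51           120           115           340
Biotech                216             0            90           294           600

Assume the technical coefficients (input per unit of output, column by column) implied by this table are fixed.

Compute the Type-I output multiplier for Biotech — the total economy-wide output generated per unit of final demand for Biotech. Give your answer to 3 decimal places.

m_B = 1.654

Technical coefficients a_ij = z_ij / X_j:
  a_TT = 54/540 = 0.10, a_WT = 54/540 = 0.10, a_BT = 216/540 = 0.40
  a_TW = 119/340 = 0.35, a_WW = 51/340 = 0.15, a_BW = 0/340 = 0.00
  a_TB = 0/600 = 0.00, a_WB = 120/600 = 0.20, a_BB = 90/600 = 0.15
I − A =
  [   0.90    -0.35     0.00]
  [  -0.10     0.85    -0.20]
  [  -0.40     0.00     0.85]
Cofactors of I−A, C_ij = (−1)^(i+j)·(minor ij) (rows/columns in the sector order above):
  C_11 = (0.85)(0.85) − (-0.20)(0.00) = 0.7225
  C_12 = −[(-0.10)(0.85) − (-0.20)(-0.40)] = 0.1650
  C_13 = (-0.10)(0.00) − (0.85)(-0.40) = 0.3400
  C_21 = −[(-0.35)(0.85) − (0.00)(0.00)] = 0.2975
  C_22 = (0.90)(0.85) − (0.00)(-0.40) = 0.7650
  C_23 = −[(0.90)(0.00) − (-0.35)(-0.40)] = 0.1400
  C_31 = (-0.35)(-0.20) − (0.00)(0.85) = 0.0700
  C_32 = −[(0.90)(-0.20) − (0.00)(-0.10)] = 0.1800
  C_33 = (0.90)(0.85) − (-0.35)(-0.10) = 0.7300
det(I−A) = Σ_j (I−A)_1j·C_1j = (0.90)(0.7225) + (-0.35)(0.1650) + (0.00)(0.3400) = 0.5925
adj(I−A) = Cᵀ =
  [ 0.7225   0.2975   0.0700]
  [ 0.1650   0.7650   0.1800]
  [ 0.3400   0.1400   0.7300]
(I − A)⁻¹ = adj(I−A) / det(I−A) ≈
  [   1.2194     0.5021     0.1181]
  [   0.2785     1.2911     0.3038]
  [   0.5738     0.2363     1.2321]
The output multiplier for sector j is the column-j sum of the Leontief inverse (I − A)⁻¹ = adj(I−A) / det(I−A).
Column B of adj(I−A): (0.0700, 0.1800, 0.7300); det(I−A) = 0.5925.
m_B = (0.0700 + 0.1800 + 0.7300) / 0.5925 = 0.98 / 0.5925 ≈ 1.654.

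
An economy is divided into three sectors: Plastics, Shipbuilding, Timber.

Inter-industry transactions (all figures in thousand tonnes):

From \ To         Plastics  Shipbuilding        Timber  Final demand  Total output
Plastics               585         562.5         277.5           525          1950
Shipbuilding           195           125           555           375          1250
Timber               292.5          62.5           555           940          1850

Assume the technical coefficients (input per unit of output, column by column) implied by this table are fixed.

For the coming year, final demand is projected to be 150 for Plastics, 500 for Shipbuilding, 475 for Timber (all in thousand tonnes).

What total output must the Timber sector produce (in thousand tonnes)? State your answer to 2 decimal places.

Technical coefficients a_ij = z_ij / X_j:
  a_11 = 585/1950 = 0.30, a_21 = 195/1950 = 0.10, a_31 = 292.5/1950 = 0.15
  a_12 = 562.5/1250 = 0.45, a_22 = 125/1250 = 0.10, a_32 = 62.5/1250 = 0.05
  a_13 = 277.5/1850 = 0.15, a_23 = 555/1850 = 0.30, a_33 = 555/1850 = 0.30
I − A =
  [   0.70    -0.45    -0.15]
  [  -0.10     0.90    -0.30]
  [  -0.15    -0.05     0.70]
Cofactors of I−A, C_ij = (−1)^(i+j)·(minor ij) (rows/columns in the sector order above):
  C_11 = (0.90)(0.70) − (-0.30)(-0.05) = 0.6150
  C_12 = −[(-0.10)(0.70) − (-0.30)(-0.15)] = 0.1150
  C_13 = (-0.10)(-0.05) − (0.90)(-0.15) = 0.1400
  C_21 = −[(-0.45)(0.70) − (-0.15)(-0.05)] = 0.3225
  C_22 = (0.70)(0.70) − (-0.15)(-0.15) = 0.4675
  C_23 = −[(0.70)(-0.05) − (-0.45)(-0.15)] = 0.1025
  C_31 = (-0.45)(-0.30) − (-0.15)(0.90) = 0.2700
  C_32 = −[(0.70)(-0.30) − (-0.15)(-0.10)] = 0.2250
  C_33 = (0.70)(0.90) − (-0.45)(-0.10) = 0.5850
det(I−A) = Σ_j (I−A)_1j·C_1j = (0.70)(0.6150) + (-0.45)(0.1150) + (-0.15)(0.1400) = 0.35775
adj(I−A) = Cᵀ =
  [ 0.6150   0.3225   0.2700]
  [ 0.1150   0.4675   0.2250]
  [ 0.1400   0.1025   0.5850]
(I − A)⁻¹ = adj(I−A) / det(I−A) ≈
  [   1.7191     0.9015     0.7547]
  [   0.3215     1.3068     0.6289]
  [   0.3913     0.2865     1.6352]
x = (I − A)⁻¹ d = adj(I−A)·d / det(I−A), with det(I−A) = 0.35775:
  x_1 = (0.6150·150 + 0.3225·500 + 0.2700·475) / 0.35775 = 381.75 / 0.35775 ≈ 1067.09
  x_2 = (0.1150·150 + 0.4675·500 + 0.2250·475) / 0.35775 = 357.875 / 0.35775 ≈ 1000.35
  x_3 = (0.1400·150 + 0.1025·500 + 0.5850·475) / 0.35775 = 350.125 / 0.35775 ≈ 978.69

x_3 = 978.69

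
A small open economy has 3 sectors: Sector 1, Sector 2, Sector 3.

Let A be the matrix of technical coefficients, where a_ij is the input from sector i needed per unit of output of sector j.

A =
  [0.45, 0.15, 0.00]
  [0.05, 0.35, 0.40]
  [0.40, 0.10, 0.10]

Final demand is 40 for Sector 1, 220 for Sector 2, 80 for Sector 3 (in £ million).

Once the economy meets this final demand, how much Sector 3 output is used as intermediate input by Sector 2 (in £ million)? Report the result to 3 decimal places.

I − A =
  [   0.55    -0.15     0.00]
  [  -0.05     0.65    -0.40]
  [  -0.40    -0.10     0.90]
Cofactors of I−A, C_ij = (−1)^(i+j)·(minor ij) (rows/columns in the sector order above):
  C_11 = (0.65)(0.90) − (-0.40)(-0.10) = 0.5450
  C_12 = −[(-0.05)(0.90) − (-0.40)(-0.40)] = 0.2050
  C_13 = (-0.05)(-0.10) − (0.65)(-0.40) = 0.2650
  C_21 = −[(-0.15)(0.90) − (0.00)(-0.10)] = 0.1350
  C_22 = (0.55)(0.90) − (0.00)(-0.40) = 0.4950
  C_23 = −[(0.55)(-0.10) − (-0.15)(-0.40)] = 0.1150
  C_31 = (-0.15)(-0.40) − (0.00)(0.65) = 0.0600
  C_32 = −[(0.55)(-0.40) − (0.00)(-0.05)] = 0.2200
  C_33 = (0.55)(0.65) − (-0.15)(-0.05) = 0.3500
det(I−A) = Σ_j (I−A)_1j·C_1j = (0.55)(0.5450) + (-0.15)(0.2050) + (0.00)(0.2650) = 0.2690
adj(I−A) = Cᵀ =
  [ 0.5450   0.1350   0.0600]
  [ 0.2050   0.4950   0.2200]
  [ 0.2650   0.1150   0.3500]
(I − A)⁻¹ = adj(I−A) / det(I−A) ≈
  [   2.0260     0.5019     0.2230]
  [   0.7621     1.8401     0.8178]
  [   0.9851     0.4275     1.3011]
First solve x = (I − A)⁻¹ d = adj(I−A)·d / det(I−A); in particular x_2 = (0.2050·40 + 0.4950·220 + 0.2200·80) / 0.2690 = 134.70 / 0.2690 ≈ 500.74349.
Intermediate flow from 3 to 2: z_32 = a_32 · x_2 = 0.10 × 134.70 / 0.2690 = 13.47 / 0.2690 ≈ 50.074.

z_32 = 50.074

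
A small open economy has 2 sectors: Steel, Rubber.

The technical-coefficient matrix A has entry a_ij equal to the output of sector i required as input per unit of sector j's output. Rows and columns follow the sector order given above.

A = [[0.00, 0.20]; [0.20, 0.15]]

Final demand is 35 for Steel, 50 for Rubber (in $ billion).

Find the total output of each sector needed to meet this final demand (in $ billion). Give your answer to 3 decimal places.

I − A =
  [   1.00    -0.20]
  [  -0.20     0.85]
det(I−A) = (1.00)(0.85) − (-0.20)(-0.20) = 0.8100
adj(I−A) = [[0.85, 0.20], [0.20, 1.00]]
(I − A)⁻¹ = adj(I−A) / det(I−A) ≈
  [   1.0494     0.2469]
  [   0.2469     1.2346]
x = (I − A)⁻¹ d = adj(I−A)·d / det(I−A), with det(I−A) = 0.8100:
  x_1 = (0.85·35 + 0.20·50) / 0.8100 = 39.75 / 0.8100 ≈ 49.074
  x_2 = (0.20·35 + 1.00·50) / 0.8100 = 57.00 / 0.8100 ≈ 70.370

x_1 = 49.074, x_2 = 70.370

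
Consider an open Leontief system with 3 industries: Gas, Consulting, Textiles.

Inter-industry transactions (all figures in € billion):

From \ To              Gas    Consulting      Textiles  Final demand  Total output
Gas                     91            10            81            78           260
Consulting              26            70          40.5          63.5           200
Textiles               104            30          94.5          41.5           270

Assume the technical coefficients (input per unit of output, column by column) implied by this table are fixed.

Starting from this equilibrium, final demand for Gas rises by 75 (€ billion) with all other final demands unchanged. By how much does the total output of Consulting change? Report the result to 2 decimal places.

Technical coefficients a_ij = z_ij / X_j:
  a_11 = 91/260 = 0.35, a_21 = 26/260 = 0.10, a_31 = 104/260 = 0.40
  a_12 = 10/200 = 0.05, a_22 = 70/200 = 0.35, a_32 = 30/200 = 0.15
  a_13 = 81/270 = 0.30, a_23 = 40.5/270 = 0.15, a_33 = 94.5/270 = 0.35
I − A =
  [   0.65    -0.05    -0.30]
  [  -0.10     0.65    -0.15]
  [  -0.40    -0.15     0.65]
Cofactors of I−A, C_ij = (−1)^(i+j)·(minor ij) (rows/columns in the sector order above):
  C_11 = (0.65)(0.65) − (-0.15)(-0.15) = 0.4000
  C_12 = −[(-0.10)(0.65) − (-0.15)(-0.40)] = 0.1250
  C_13 = (-0.10)(-0.15) − (0.65)(-0.40) = 0.2750
  C_21 = −[(-0.05)(0.65) − (-0.30)(-0.15)] = 0.0775
  C_22 = (0.65)(0.65) − (-0.30)(-0.40) = 0.3025
  C_23 = −[(0.65)(-0.15) − (-0.05)(-0.40)] = 0.1175
  C_31 = (-0.05)(-0.15) − (-0.30)(0.65) = 0.2025
  C_32 = −[(0.65)(-0.15) − (-0.30)(-0.10)] = 0.1275
  C_33 = (0.65)(0.65) − (-0.05)(-0.10) = 0.4175
det(I−A) = Σ_j (I−A)_1j·C_1j = (0.65)(0.4000) + (-0.05)(0.1250) + (-0.30)(0.2750) = 0.17125
adj(I−A) = Cᵀ =
  [ 0.4000   0.0775   0.2025]
  [ 0.1250   0.3025   0.1275]
  [ 0.2750   0.1175   0.4175]
(I − A)⁻¹ = adj(I−A) / det(I−A) ≈
  [   2.3358     0.4526     1.1825]
  [   0.7299     1.7664     0.7445]
  [   1.6058     0.6861     2.4380]
Δx = (I − A)⁻¹ Δd with Δd having +75 in the Gas component and 0 elsewhere.
So Δx_2 = L_21 · (+75), where L_21 = adj(I−A)_21 / det(I−A) = 0.1250 / 0.17125.
Δx_2 = 0.1250 × (+75) / 0.17125 = 9.375 / 0.17125 ≈ 54.74.

Δx_2 = 54.74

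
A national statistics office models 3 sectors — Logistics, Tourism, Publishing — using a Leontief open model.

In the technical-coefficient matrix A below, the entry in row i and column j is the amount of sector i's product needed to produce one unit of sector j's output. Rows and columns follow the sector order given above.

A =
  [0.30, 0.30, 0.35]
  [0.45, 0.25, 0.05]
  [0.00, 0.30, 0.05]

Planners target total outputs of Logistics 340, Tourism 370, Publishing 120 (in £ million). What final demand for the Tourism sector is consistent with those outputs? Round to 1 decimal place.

I − A =
  [   0.70    -0.30    -0.35]
  [  -0.45     0.75    -0.05]
  [   0.00    -0.30     0.95]
d = (I − A) x:
  d_L = (+0.70)·340 + (-0.30)·370 + (-0.35)·120 = 85.0
  d_T = (-0.45)·340 + (+0.75)·370 + (-0.05)·120 = 118.5
  d_P = (+0.00)·340 + (-0.30)·370 + (+0.95)·120 = 3.0

d_T = 118.5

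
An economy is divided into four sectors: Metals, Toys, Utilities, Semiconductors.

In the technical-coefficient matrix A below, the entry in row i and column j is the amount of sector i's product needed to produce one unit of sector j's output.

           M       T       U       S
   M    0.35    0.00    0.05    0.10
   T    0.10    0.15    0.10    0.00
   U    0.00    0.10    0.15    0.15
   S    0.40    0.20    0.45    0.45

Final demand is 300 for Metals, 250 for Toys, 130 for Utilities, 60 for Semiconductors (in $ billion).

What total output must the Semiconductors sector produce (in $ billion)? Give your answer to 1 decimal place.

I − A =
  [   0.65     0.00    -0.05    -0.10]
  [  -0.10     0.85    -0.10     0.00]
  [   0.00    -0.10     0.85    -0.15]
  [  -0.40    -0.20    -0.45     0.55]
Compute the cofactors C_ij = (−1)^(i+j)·(3×3 minor ij) of I−A; the adjugate is their transpose:
adj(I−A) = Cᵀ =
  [ 0.331500   0.025750   0.063625   0.077625]
  [ 0.046000   0.223000   0.039000   0.019000]
  [ 0.059500   0.051250   0.267875   0.083875]
  [ 0.306500   0.141750   0.279625   0.462625]
det(I−A) = Σ_j (I−A)_1j·C_1j = (0.65)(0.331500) + (0.00)(0.046000) + (-0.05)(0.059500) + (-0.10)(0.306500) = 0.18185
(I − A)⁻¹ = adj(I−A) / det(I−A) ≈
  [   1.8229     0.1416     0.3499     0.4269]
  [   0.2530     1.2263     0.2145     0.1045]
  [   0.3272     0.2818     1.4731     0.4612]
  [   1.6855     0.7795     1.5377     2.5440]
x = (I − A)⁻¹ d = adj(I−A)·d / det(I−A), with det(I−A) = 0.18185:
  x_M = (0.331500·300 + 0.025750·250 + 0.063625·130 + 0.077625·60) / 0.18185 = 118.81625 / 0.18185 ≈ 653.4
  x_T = (0.046000·300 + 0.223000·250 + 0.039000·130 + 0.019000·60) / 0.18185 = 75.76 / 0.18185 ≈ 416.6
  x_U = (0.059500·300 + 0.051250·250 + 0.267875·130 + 0.083875·60) / 0.18185 = 70.51875 / 0.18185 ≈ 387.8
  x_S = (0.306500·300 + 0.141750·250 + 0.279625·130 + 0.462625·60) / 0.18185 = 191.49625 / 0.18185 ≈ 1053.0

x_S = 1053.0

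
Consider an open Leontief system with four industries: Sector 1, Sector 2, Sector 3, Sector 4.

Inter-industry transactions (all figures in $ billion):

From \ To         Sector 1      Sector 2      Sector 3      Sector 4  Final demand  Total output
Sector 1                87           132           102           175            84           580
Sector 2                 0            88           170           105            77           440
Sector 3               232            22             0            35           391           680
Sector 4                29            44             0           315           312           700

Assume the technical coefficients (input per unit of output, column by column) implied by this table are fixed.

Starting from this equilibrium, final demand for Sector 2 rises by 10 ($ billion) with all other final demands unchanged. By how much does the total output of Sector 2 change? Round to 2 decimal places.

Δx_2 = 14.19

Technical coefficients a_ij = z_ij / X_j:
  a_11 = 87/580 = 0.15, a_21 = 0/580 = 0.00, a_31 = 232/580 = 0.40, a_41 = 29/580 = 0.05
  a_12 = 132/440 = 0.30, a_22 = 88/440 = 0.20, a_32 = 22/440 = 0.05, a_42 = 44/440 = 0.10
  a_13 = 102/680 = 0.15, a_23 = 170/680 = 0.25, a_33 = 0/680 = 0.00, a_43 = 0/680 = 0.00
  a_14 = 175/700 = 0.25, a_24 = 105/700 = 0.15, a_34 = 35/700 = 0.05, a_44 = 315/700 = 0.45
I − A =
  [   0.85    -0.30    -0.15    -0.25]
  [   0.00     0.80    -0.25    -0.15]
  [  -0.40    -0.05     1.00    -0.05]
  [  -0.05    -0.10     0.00     0.55]
Compute the cofactors C_ij = (−1)^(i+j)·(3×3 minor ij) of I−A; the adjugate is their transpose:
adj(I−A) = Cᵀ =
  [ 0.416875   0.194875   0.111250   0.252750]
  [ 0.063125   0.421625   0.114875   0.154125]
  [ 0.172375   0.103750   0.349000   0.138375]
  [ 0.049375   0.094375   0.031000   0.591375]
det(I−A) = Σ_j (I−A)_1j·C_1j = (0.85)(0.416875) + (-0.30)(0.063125) + (-0.15)(0.172375) + (-0.25)(0.049375) = 0.29720625
(I − A)⁻¹ = adj(I−A) / det(I−A) ≈
  [   1.4026     0.6557     0.3743     0.8504]
  [   0.2124     1.4186     0.3865     0.5186]
  [   0.5800     0.3491     1.1743     0.4656]
  [   0.1661     0.3175     0.1043     1.9898]
Δx = (I − A)⁻¹ Δd with Δd having +10 in the Sector 2 component and 0 elsewhere.
So Δx_2 = L_22 · (+10), where L_22 = adj(I−A)_22 / det(I−A) = 0.421625 / 0.29720625.
Δx_2 = 0.421625 × (+10) / 0.29720625 = 4.21625 / 0.29720625 ≈ 14.19.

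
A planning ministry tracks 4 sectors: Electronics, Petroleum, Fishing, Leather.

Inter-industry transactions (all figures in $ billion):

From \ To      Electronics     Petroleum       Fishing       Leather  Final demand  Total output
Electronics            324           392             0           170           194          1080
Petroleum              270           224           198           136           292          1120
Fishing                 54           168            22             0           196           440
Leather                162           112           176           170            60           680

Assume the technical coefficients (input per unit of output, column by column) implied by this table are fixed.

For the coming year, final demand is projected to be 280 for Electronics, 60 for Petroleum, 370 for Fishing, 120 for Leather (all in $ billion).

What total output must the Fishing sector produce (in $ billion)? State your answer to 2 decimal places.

x_3 = 614.41

Technical coefficients a_ij = z_ij / X_j:
  a_11 = 324/1080 = 0.30, a_21 = 270/1080 = 0.25, a_31 = 54/1080 = 0.05, a_41 = 162/1080 = 0.15
  a_12 = 392/1120 = 0.35, a_22 = 224/1120 = 0.20, a_32 = 168/1120 = 0.15, a_42 = 112/1120 = 0.10
  a_13 = 0/440 = 0.00, a_23 = 198/440 = 0.45, a_33 = 22/440 = 0.05, a_43 = 176/440 = 0.40
  a_14 = 170/680 = 0.25, a_24 = 136/680 = 0.20, a_34 = 0/680 = 0.00, a_44 = 170/680 = 0.25
I − A =
  [   0.70    -0.35     0.00    -0.25]
  [  -0.25     0.80    -0.45    -0.20]
  [  -0.05    -0.15     0.95     0.00]
  [  -0.15    -0.10    -0.40     0.75]
Compute the cofactors C_ij = (−1)^(i+j)·(3×3 minor ij) of I−A; the adjugate is their transpose:
adj(I−A) = Cᵀ =
  [ 0.488375   0.288125   0.237375   0.239625]
  [ 0.227500   0.458125   0.300375   0.198000]
  [ 0.061625   0.087500   0.293625   0.043875]
  [ 0.160875   0.165375   0.244125   0.393750]
det(I−A) = Σ_j (I−A)_1j·C_1j = (0.70)(0.488375) + (-0.35)(0.227500) + (0.00)(0.061625) + (-0.25)(0.160875) = 0.22201875
(I − A)⁻¹ = adj(I−A) / det(I−A) ≈
  [   2.1997     1.2978     1.0692     1.0793]
  [   1.0247     2.0635     1.3529     0.8918]
  [   0.2776     0.3941     1.3225     0.1976]
  [   0.7246     0.7449     1.0996     1.7735]
x = (I − A)⁻¹ d = adj(I−A)·d / det(I−A), with det(I−A) = 0.22201875:
  x_1 = (0.488375·280 + 0.288125·60 + 0.237375·370 + 0.239625·120) / 0.22201875 = 270.61625 / 0.22201875 ≈ 1218.89
  x_2 = (0.227500·280 + 0.458125·60 + 0.300375·370 + 0.198000·120) / 0.22201875 = 226.08625 / 0.22201875 ≈ 1018.32
  x_3 = (0.061625·280 + 0.087500·60 + 0.293625·370 + 0.043875·120) / 0.22201875 = 136.41125 / 0.22201875 ≈ 614.41
  x_4 = (0.160875·280 + 0.165375·60 + 0.244125·370 + 0.393750·120) / 0.22201875 = 192.54375 / 0.22201875 ≈ 867.24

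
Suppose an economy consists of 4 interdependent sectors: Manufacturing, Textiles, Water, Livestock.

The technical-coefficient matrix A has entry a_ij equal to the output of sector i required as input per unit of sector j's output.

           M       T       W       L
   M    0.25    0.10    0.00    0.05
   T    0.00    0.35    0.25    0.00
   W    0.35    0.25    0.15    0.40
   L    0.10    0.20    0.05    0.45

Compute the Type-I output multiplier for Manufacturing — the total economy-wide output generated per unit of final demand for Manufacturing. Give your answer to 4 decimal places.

I − A =
  [   0.75    -0.10     0.00    -0.05]
  [   0.00     0.65    -0.25     0.00]
  [  -0.35    -0.25     0.85    -0.40]
  [  -0.10    -0.20    -0.05     0.55]
Compute the cofactors C_ij = (−1)^(i+j)·(3×3 minor ij) of I−A; the adjugate is their transpose:
adj(I−A) = Cᵀ =
  [ 0.236500   0.053875   0.017875   0.034500]
  [ 0.058125   0.330500   0.101875   0.079375]
  [ 0.151125   0.188625   0.264875   0.206375]
  [ 0.077875   0.147125   0.064375   0.358750]
det(I−A) = Σ_j (I−A)_1j·C_1j = (0.75)(0.236500) + (-0.10)(0.058125) + (0.00)(0.151125) + (-0.05)(0.077875) = 0.16766875
(I − A)⁻¹ = adj(I−A) / det(I−A) ≈
  [   1.41052     0.32132     0.10661     0.20576]
  [   0.34667     1.97115     0.60760     0.47340]
  [   0.90133     1.12499     1.57975     1.23085]
  [   0.46446     0.87747     0.38394     2.13964]
The output multiplier for sector j is the column-j sum of the Leontief inverse (I − A)⁻¹ = adj(I−A) / det(I−A).
Column M of adj(I−A): (0.236500, 0.058125, 0.151125, 0.077875); det(I−A) = 0.16766875.
m_M = (0.236500 + 0.058125 + 0.151125 + 0.077875) / 0.16766875 = 0.523625 / 0.16766875 ≈ 3.1230.

m_M = 3.1230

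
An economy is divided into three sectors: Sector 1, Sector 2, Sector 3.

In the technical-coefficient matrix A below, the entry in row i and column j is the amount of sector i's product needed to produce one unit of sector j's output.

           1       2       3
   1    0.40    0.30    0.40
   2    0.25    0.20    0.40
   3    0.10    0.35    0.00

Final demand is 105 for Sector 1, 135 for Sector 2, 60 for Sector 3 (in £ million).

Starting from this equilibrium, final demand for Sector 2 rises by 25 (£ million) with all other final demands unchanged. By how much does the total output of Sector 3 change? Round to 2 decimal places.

I − A =
  [   0.60    -0.30    -0.40]
  [  -0.25     0.80    -0.40]
  [  -0.10    -0.35     1.00]
Cofactors of I−A, C_ij = (−1)^(i+j)·(minor ij) (rows/columns in the sector order above):
  C_11 = (0.80)(1.00) − (-0.40)(-0.35) = 0.6600
  C_12 = −[(-0.25)(1.00) − (-0.40)(-0.10)] = 0.2900
  C_13 = (-0.25)(-0.35) − (0.80)(-0.10) = 0.1675
  C_21 = −[(-0.30)(1.00) − (-0.40)(-0.35)] = 0.4400
  C_22 = (0.60)(1.00) − (-0.40)(-0.10) = 0.5600
  C_23 = −[(0.60)(-0.35) − (-0.30)(-0.10)] = 0.2400
  C_31 = (-0.30)(-0.40) − (-0.40)(0.80) = 0.4400
  C_32 = −[(0.60)(-0.40) − (-0.40)(-0.25)] = 0.3400
  C_33 = (0.60)(0.80) − (-0.30)(-0.25) = 0.4050
det(I−A) = Σ_j (I−A)_1j·C_1j = (0.60)(0.6600) + (-0.30)(0.2900) + (-0.40)(0.1675) = 0.2420
adj(I−A) = Cᵀ =
  [ 0.6600   0.4400   0.4400]
  [ 0.2900   0.5600   0.3400]
  [ 0.1675   0.2400   0.4050]
(I − A)⁻¹ = adj(I−A) / det(I−A) ≈
  [   2.7273     1.8182     1.8182]
  [   1.1983     2.3140     1.4050]
  [   0.6921     0.9917     1.6736]
Δx = (I − A)⁻¹ Δd with Δd having +25 in the Sector 2 component and 0 elsewhere.
So Δx_3 = L_32 · (+25), where L_32 = adj(I−A)_32 / det(I−A) = 0.2400 / 0.2420.
Δx_3 = 0.2400 × (+25) / 0.2420 = 6.00 / 0.2420 ≈ 24.79.

Δx_3 = 24.79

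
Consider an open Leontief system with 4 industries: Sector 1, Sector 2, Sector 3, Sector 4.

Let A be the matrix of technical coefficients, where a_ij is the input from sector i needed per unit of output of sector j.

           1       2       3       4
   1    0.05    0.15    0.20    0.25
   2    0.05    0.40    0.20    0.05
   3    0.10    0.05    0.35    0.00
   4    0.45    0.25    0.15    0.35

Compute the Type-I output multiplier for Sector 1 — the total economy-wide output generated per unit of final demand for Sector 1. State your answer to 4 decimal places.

I − A =
  [   0.95    -0.15    -0.20    -0.25]
  [  -0.05     0.60    -0.20    -0.05]
  [  -0.10    -0.05     0.65     0.00]
  [  -0.45    -0.25    -0.15     0.65]
Compute the cofactors C_ij = (−1)^(i+j)·(3×3 minor ij) of I−A; the adjugate is their transpose:
adj(I−A) = Cᵀ =
  [ 0.238500   0.112375   0.131125   0.100375]
  [ 0.049500   0.311500   0.121000   0.043000]
  [ 0.040500   0.041250   0.279750   0.018750]
  [ 0.193500   0.207125   0.201875   0.340625]
det(I−A) = Σ_j (I−A)_1j·C_1j = (0.95)(0.238500) + (-0.15)(0.049500) + (-0.20)(0.040500) + (-0.25)(0.193500) = 0.162675
(I − A)⁻¹ = adj(I−A) / det(I−A) ≈
  [   1.46611     0.69079     0.80606     0.61703]
  [   0.30429     1.91486     0.74381     0.26433]
  [   0.24896     0.25357     1.71969     0.11526]
  [   1.18949     1.27324     1.24097     2.09390]
The output multiplier for sector j is the column-j sum of the Leontief inverse (I − A)⁻¹ = adj(I−A) / det(I−A).
Column 1 of adj(I−A): (0.238500, 0.049500, 0.040500, 0.193500); det(I−A) = 0.162675.
m_1 = (0.238500 + 0.049500 + 0.040500 + 0.193500) / 0.162675 = 0.522 / 0.162675 ≈ 3.2089.

m_1 = 3.2089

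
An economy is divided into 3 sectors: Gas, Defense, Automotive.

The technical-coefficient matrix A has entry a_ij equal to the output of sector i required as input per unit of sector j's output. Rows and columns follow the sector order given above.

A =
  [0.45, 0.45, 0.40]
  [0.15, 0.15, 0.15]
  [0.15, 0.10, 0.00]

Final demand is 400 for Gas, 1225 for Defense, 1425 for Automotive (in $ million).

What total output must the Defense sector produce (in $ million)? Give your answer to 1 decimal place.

I − A =
  [   0.55    -0.45    -0.40]
  [  -0.15     0.85    -0.15]
  [  -0.15    -0.10     1.00]
Cofactors of I−A, C_ij = (−1)^(i+j)·(minor ij) (rows/columns in the sector order above):
  C_11 = (0.85)(1.00) − (-0.15)(-0.10) = 0.8350
  C_12 = −[(-0.15)(1.00) − (-0.15)(-0.15)] = 0.1725
  C_13 = (-0.15)(-0.10) − (0.85)(-0.15) = 0.1425
  C_21 = −[(-0.45)(1.00) − (-0.40)(-0.10)] = 0.4900
  C_22 = (0.55)(1.00) − (-0.40)(-0.15) = 0.4900
  C_23 = −[(0.55)(-0.10) − (-0.45)(-0.15)] = 0.1225
  C_31 = (-0.45)(-0.15) − (-0.40)(0.85) = 0.4075
  C_32 = −[(0.55)(-0.15) − (-0.40)(-0.15)] = 0.1425
  C_33 = (0.55)(0.85) − (-0.45)(-0.15) = 0.4000
det(I−A) = Σ_j (I−A)_1j·C_1j = (0.55)(0.8350) + (-0.45)(0.1725) + (-0.40)(0.1425) = 0.324625
adj(I−A) = Cᵀ =
  [ 0.8350   0.4900   0.4075]
  [ 0.1725   0.4900   0.1425]
  [ 0.1425   0.1225   0.4000]
(I − A)⁻¹ = adj(I−A) / det(I−A) ≈
  [   2.5722     1.5094     1.2553]
  [   0.5314     1.5094     0.4390]
  [   0.4390     0.3774     1.2322]
x = (I − A)⁻¹ d = adj(I−A)·d / det(I−A), with det(I−A) = 0.324625:
  x_G = (0.8350·400 + 0.4900·1225 + 0.4075·1425) / 0.324625 = 1514.9375 / 0.324625 ≈ 4666.7
  x_D = (0.1725·400 + 0.4900·1225 + 0.1425·1425) / 0.324625 = 872.3125 / 0.324625 ≈ 2687.1
  x_A = (0.1425·400 + 0.1225·1225 + 0.4000·1425) / 0.324625 = 777.0625 / 0.324625 ≈ 2393.7

x_D = 2687.1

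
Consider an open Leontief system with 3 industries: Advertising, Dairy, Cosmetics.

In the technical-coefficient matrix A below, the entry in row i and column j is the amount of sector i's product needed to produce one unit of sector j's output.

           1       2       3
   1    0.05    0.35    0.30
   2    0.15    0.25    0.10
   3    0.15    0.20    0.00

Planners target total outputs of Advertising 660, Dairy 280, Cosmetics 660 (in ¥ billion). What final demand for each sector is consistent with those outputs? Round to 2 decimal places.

I − A =
  [   0.95    -0.35    -0.30]
  [  -0.15     0.75    -0.10]
  [  -0.15    -0.20     1.00]
d = (I − A) x:
  d_1 = (+0.95)·660 + (-0.35)·280 + (-0.30)·660 = 331.00
  d_2 = (-0.15)·660 + (+0.75)·280 + (-0.10)·660 = 45.00
  d_3 = (-0.15)·660 + (-0.20)·280 + (+1.00)·660 = 505.00

d_1 = 331.00, d_2 = 45.00, d_3 = 505.00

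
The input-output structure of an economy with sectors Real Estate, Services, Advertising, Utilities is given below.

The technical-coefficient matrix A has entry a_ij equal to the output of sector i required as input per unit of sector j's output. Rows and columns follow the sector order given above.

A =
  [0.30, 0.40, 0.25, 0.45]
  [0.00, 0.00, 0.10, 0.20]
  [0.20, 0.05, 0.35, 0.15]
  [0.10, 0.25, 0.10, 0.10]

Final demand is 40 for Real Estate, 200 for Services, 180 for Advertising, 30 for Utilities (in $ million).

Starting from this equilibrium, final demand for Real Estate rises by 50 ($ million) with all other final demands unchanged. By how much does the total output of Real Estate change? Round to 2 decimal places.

I − A =
  [   0.70    -0.40    -0.25    -0.45]
  [   0.00     1.00    -0.10    -0.20]
  [  -0.20    -0.05     0.65    -0.15]
  [  -0.10    -0.25    -0.10     0.90]
Compute the cofactors C_ij = (−1)^(i+j)·(3×3 minor ij) of I−A; the adjugate is their transpose:
adj(I−A) = Cᵀ =
  [ 0.52825   0.32400   0.31275   0.38825]
  [ 0.03650   0.31200   0.07750   0.10050]
  [ 0.18600   0.15600   0.54200   0.21800]
  [ 0.08950   0.14000   0.11650   0.39350]
det(I−A) = Σ_j (I−A)_1j·C_1j = (0.70)(0.52825) + (-0.40)(0.03650) + (-0.25)(0.18600) + (-0.45)(0.08950) = 0.2684
(I − A)⁻¹ = adj(I−A) / det(I−A) ≈
  [   1.9681     1.2072     1.1652     1.4465]
  [   0.1360     1.1624     0.2887     0.3744]
  [   0.6930     0.5812     2.0194     0.8122]
  [   0.3335     0.5216     0.4341     1.4661]
Δx = (I − A)⁻¹ Δd with Δd having +50 in the Real Estate component and 0 elsewhere.
So Δx_R = L_RR · (+50), where L_RR = adj(I−A)_RR / det(I−A) = 0.52825 / 0.2684.
Δx_R = 0.52825 × (+50) / 0.2684 = 26.4125 / 0.2684 ≈ 98.41.

Δx_R = 98.41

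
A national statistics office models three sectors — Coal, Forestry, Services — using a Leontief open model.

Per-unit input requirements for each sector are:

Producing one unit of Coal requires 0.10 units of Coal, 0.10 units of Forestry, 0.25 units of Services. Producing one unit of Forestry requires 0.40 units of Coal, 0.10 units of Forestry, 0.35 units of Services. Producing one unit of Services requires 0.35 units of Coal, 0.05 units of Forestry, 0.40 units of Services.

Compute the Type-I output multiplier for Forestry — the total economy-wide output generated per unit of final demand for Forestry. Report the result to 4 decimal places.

m_F = 3.5118

I − A =
  [   0.90    -0.40    -0.35]
  [  -0.10     0.90    -0.05]
  [  -0.25    -0.35     0.60]
Cofactors of I−A, C_ij = (−1)^(i+j)·(minor ij) (rows/columns in the sector order above):
  C_11 = (0.90)(0.60) − (-0.05)(-0.35) = 0.5225
  C_12 = −[(-0.10)(0.60) − (-0.05)(-0.25)] = 0.0725
  C_13 = (-0.10)(-0.35) − (0.90)(-0.25) = 0.2600
  C_21 = −[(-0.40)(0.60) − (-0.35)(-0.35)] = 0.3625
  C_22 = (0.90)(0.60) − (-0.35)(-0.25) = 0.4525
  C_23 = −[(0.90)(-0.35) − (-0.40)(-0.25)] = 0.4150
  C_31 = (-0.40)(-0.05) − (-0.35)(0.90) = 0.3350
  C_32 = −[(0.90)(-0.05) − (-0.35)(-0.10)] = 0.0800
  C_33 = (0.90)(0.90) − (-0.40)(-0.10) = 0.7700
det(I−A) = Σ_j (I−A)_1j·C_1j = (0.90)(0.5225) + (-0.40)(0.0725) + (-0.35)(0.2600) = 0.35025
adj(I−A) = Cᵀ =
  [ 0.5225   0.3625   0.3350]
  [ 0.0725   0.4525   0.0800]
  [ 0.2600   0.4150   0.7700]
(I − A)⁻¹ = adj(I−A) / det(I−A) ≈
  [   1.49179     1.03498     0.95646]
  [   0.20700     1.29193     0.22841]
  [   0.74233     1.18487     2.19843]
The output multiplier for sector j is the column-j sum of the Leontief inverse (I − A)⁻¹ = adj(I−A) / det(I−A).
Column F of adj(I−A): (0.3625, 0.4525, 0.4150); det(I−A) = 0.35025.
m_F = (0.3625 + 0.4525 + 0.4150) / 0.35025 = 1.23 / 0.35025 ≈ 3.5118.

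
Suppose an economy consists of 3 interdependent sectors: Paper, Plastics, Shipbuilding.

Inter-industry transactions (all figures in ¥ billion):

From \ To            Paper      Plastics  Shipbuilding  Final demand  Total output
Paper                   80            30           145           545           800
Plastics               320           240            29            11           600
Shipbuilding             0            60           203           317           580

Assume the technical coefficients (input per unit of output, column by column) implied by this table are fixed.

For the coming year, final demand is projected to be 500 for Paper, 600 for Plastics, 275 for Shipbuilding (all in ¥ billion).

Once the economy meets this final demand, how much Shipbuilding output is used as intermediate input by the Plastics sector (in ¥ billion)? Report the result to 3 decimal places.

Technical coefficients a_ij = z_ij / X_j:
  a_11 = 80/800 = 0.10, a_21 = 320/800 = 0.40, a_31 = 0/800 = 0.00
  a_12 = 30/600 = 0.05, a_22 = 240/600 = 0.40, a_32 = 60/600 = 0.10
  a_13 = 145/580 = 0.25, a_23 = 29/580 = 0.05, a_33 = 203/580 = 0.35
I − A =
  [   0.90    -0.05    -0.25]
  [  -0.40     0.60    -0.05]
  [   0.00    -0.10     0.65]
Cofactors of I−A, C_ij = (−1)^(i+j)·(minor ij) (rows/columns in the sector order above):
  C_11 = (0.60)(0.65) − (-0.05)(-0.10) = 0.3850
  C_12 = −[(-0.40)(0.65) − (-0.05)(0.00)] = 0.2600
  C_13 = (-0.40)(-0.10) − (0.60)(0.00) = 0.0400
  C_21 = −[(-0.05)(0.65) − (-0.25)(-0.10)] = 0.0575
  C_22 = (0.90)(0.65) − (-0.25)(0.00) = 0.5850
  C_23 = −[(0.90)(-0.10) − (-0.05)(0.00)] = 0.0900
  C_31 = (-0.05)(-0.05) − (-0.25)(0.60) = 0.1525
  C_32 = −[(0.90)(-0.05) − (-0.25)(-0.40)] = 0.1450
  C_33 = (0.90)(0.60) − (-0.05)(-0.40) = 0.5200
det(I−A) = Σ_j (I−A)_1j·C_1j = (0.90)(0.3850) + (-0.05)(0.2600) + (-0.25)(0.0400) = 0.3235
adj(I−A) = Cᵀ =
  [ 0.3850   0.0575   0.1525]
  [ 0.2600   0.5850   0.1450]
  [ 0.0400   0.0900   0.5200]
(I − A)⁻¹ = adj(I−A) / det(I−A) ≈
  [   1.1901     0.1777     0.4714]
  [   0.8037     1.8083     0.4482]
  [   0.1236     0.2782     1.6074]
First solve x = (I − A)⁻¹ d = adj(I−A)·d / det(I−A); in particular x_2 = (0.2600·500 + 0.5850·600 + 0.1450·275) / 0.3235 = 520.875 / 0.3235 ≈ 1610.12365.
Intermediate flow from 3 to 2: z_32 = a_32 · x_2 = 0.10 × 520.875 / 0.3235 = 52.0875 / 0.3235 ≈ 161.012.

z_32 = 161.012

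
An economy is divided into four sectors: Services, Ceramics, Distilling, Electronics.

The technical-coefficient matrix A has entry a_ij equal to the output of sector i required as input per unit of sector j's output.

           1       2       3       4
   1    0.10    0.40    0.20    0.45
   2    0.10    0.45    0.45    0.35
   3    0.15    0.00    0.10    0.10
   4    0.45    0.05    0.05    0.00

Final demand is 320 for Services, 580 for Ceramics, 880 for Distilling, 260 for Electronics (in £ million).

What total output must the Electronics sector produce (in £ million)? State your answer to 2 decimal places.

I − A =
  [   0.90    -0.40    -0.20    -0.45]
  [  -0.10     0.55    -0.45    -0.35]
  [  -0.15     0.00     0.90    -0.10]
  [  -0.45    -0.05    -0.05     1.00]
Compute the cofactors C_ij = (−1)^(i+j)·(3×3 minor ij) of I−A; the adjugate is their transpose:
adj(I−A) = Cᵀ =
  [ 0.474250   0.379250   0.316000   0.377750]
  [ 0.321625   0.580875   0.383375   0.386375]
  [ 0.105125   0.085875   0.262625   0.103625]
  [ 0.234750   0.204000   0.174500   0.366000]
det(I−A) = Σ_j (I−A)_1j·C_1j = (0.90)(0.474250) + (-0.40)(0.321625) + (-0.20)(0.105125) + (-0.45)(0.234750) = 0.1715125
(I − A)⁻¹ = adj(I−A) / det(I−A) ≈
  [   2.7651     2.2112     1.8424     2.2025]
  [   1.8752     3.3868     2.2353     2.2528]
  [   0.6129     0.5007     1.5312     0.6042]
  [   1.3687     1.1894     1.0174     2.1340]
x = (I − A)⁻¹ d = adj(I−A)·d / det(I−A), with det(I−A) = 0.1715125:
  x_1 = (0.474250·320 + 0.379250·580 + 0.316000·880 + 0.377750·260) / 0.1715125 = 748.02 / 0.1715125 ≈ 4361.31
  x_2 = (0.321625·320 + 0.580875·580 + 0.383375·880 + 0.386375·260) / 0.1715125 = 877.655 / 0.1715125 ≈ 5117.15
  x_3 = (0.105125·320 + 0.085875·580 + 0.262625·880 + 0.103625·260) / 0.1715125 = 341.50 / 0.1715125 ≈ 1991.11
  x_4 = (0.234750·320 + 0.204000·580 + 0.174500·880 + 0.366000·260) / 0.1715125 = 442.16 / 0.1715125 ≈ 2578.00

x_4 = 2578.00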